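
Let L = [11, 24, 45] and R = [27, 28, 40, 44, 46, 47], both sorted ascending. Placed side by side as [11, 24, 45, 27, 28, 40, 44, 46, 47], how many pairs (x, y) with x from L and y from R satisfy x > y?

4

Count, for every r in R, how many entries of L exceed r:
r = 27: 45 → 1
r = 28: 45 → 1
r = 40: 45 → 1
r = 44: 45 → 1
r = 46: none → 0
r = 47: none → 0
Cross-inversions: 1 + 1 + 1 + 1 + 0 + 0 = 4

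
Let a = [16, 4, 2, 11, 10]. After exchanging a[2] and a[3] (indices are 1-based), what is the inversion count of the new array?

Positions 2 and 3 hold 4 and 2; after swapping, the array is [16, 2, 4, 11, 10].
For each element, count later entries that are smaller:
16 → 2, 4, 11, 10 → 4
2 → none → 0
4 → none → 0
11 → 10 → 1
10 → none → 0
Sum: 4 + 0 + 0 + 1 + 0 = 5

5 inversions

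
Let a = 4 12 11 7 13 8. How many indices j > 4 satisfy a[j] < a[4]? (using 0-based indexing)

The element at index 4 is 13.
Elements after it: 8
Those smaller than 13: 8

1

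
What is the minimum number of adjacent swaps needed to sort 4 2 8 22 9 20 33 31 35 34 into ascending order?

5 adjacent swaps

The minimum number of adjacent swaps to sort an array equals its inversion count, since every such swap removes exactly one inversion.
Count inversions — for each element, later elements that are smaller:
4: 2 → 1
2: none → 0
8: none → 0
22: 9, 20 → 2
9: none → 0
20: none → 0
33: 31 → 1
31: none → 0
35: 34 → 1
34: none → 0
Total inversions: 1 + 0 + 0 + 2 + 0 + 0 + 1 + 0 + 1 + 0 = 5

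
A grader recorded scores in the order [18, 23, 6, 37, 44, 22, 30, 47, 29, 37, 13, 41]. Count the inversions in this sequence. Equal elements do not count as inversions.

Count, for each position, how many later elements it exceeds:
18: 2
23: 3
6: 0
37: 4
44: 6
22: 1
30: 2
47: 4
29: 1
37: 1
13: 0
41: 0
Sum: 2 + 3 + 0 + 4 + 6 + 1 + 2 + 4 + 1 + 1 + 0 + 0 = 24

24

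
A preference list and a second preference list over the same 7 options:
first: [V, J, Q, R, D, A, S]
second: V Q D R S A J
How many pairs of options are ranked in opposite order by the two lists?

7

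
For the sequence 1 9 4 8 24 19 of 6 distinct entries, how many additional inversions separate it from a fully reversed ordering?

12 inversions short

Maximum inversions for 6 distinct elements is C(6, 2) = 6·5/2 = 15.
Current inversions — for each element, count later smaller elements:
1: 0
9: 2
4: 0
8: 0
24: 1
19: 0
Current total: 0 + 2 + 0 + 0 + 1 + 0 = 3
Shortfall: 15 − 3 = 12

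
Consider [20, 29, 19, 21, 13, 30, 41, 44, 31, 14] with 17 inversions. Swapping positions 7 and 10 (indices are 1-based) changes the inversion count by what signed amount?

Positions 7 and 10 hold 41 and 14; after swapping, the array is [20, 29, 19, 21, 13, 30, 14, 44, 31, 41].
Element-by-element contributions:
20 → 19, 13, 14 → 3
29 → 19, 21, 13, 14 → 4
19 → 13, 14 → 2
21 → 13, 14 → 2
13 → none → 0
30 → 14 → 1
14 → none → 0
44 → 31, 41 → 2
31 → none → 0
41 → none → 0
Sum: 3 + 4 + 2 + 2 + 0 + 1 + 0 + 2 + 0 + 0 = 14
Change: 14 − 17 = -3

-3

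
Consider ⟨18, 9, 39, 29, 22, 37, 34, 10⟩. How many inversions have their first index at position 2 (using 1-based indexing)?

The element at index 2 is 9.
Elements after it: 39, 29, 22, 37, 34, 10
None of them are smaller than 9.

0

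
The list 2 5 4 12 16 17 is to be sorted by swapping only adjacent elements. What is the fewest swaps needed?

Minimum adjacent swaps = number of inversions (each swap of adjacent out-of-order elements removes one inversion and no swap can remove more).
Count inversions — for each element, later elements that are smaller:
2: none → 0
5: 4 → 1
4: none → 0
12: none → 0
16: none → 0
17: none → 0
Total inversions: 0 + 1 + 0 + 0 + 0 + 0 = 1

There is 1 swap.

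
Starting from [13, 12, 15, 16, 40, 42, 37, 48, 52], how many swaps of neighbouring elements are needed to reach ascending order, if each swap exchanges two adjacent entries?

Each adjacent swap fixes exactly one inversion, so the minimum swap count equals the number of inversions.
Count inversions — for each element, later elements that are smaller:
13: 12 → 1
12: none → 0
15: none → 0
16: none → 0
40: 37 → 1
42: 37 → 1
37: none → 0
48: none → 0
52: none → 0
Total inversions: 1 + 0 + 0 + 0 + 1 + 1 + 0 + 0 + 0 = 3

There are 3 swaps.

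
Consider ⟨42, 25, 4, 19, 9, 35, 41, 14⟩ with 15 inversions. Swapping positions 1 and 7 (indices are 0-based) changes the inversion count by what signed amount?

-3

Positions 1 and 7 hold 25 and 14; after swapping, the array is [42, 14, 4, 19, 9, 35, 41, 25].
Count, for each position, how many later elements it exceeds:
42 → 14, 4, 19, 9, 35, 41, 25 → 7
14 → 4, 9 → 2
4 → none → 0
19 → 9 → 1
9 → none → 0
35 → 25 → 1
41 → 25 → 1
25 → none → 0
Sum: 7 + 2 + 0 + 1 + 0 + 1 + 1 + 0 = 12
Change: 12 − 15 = -3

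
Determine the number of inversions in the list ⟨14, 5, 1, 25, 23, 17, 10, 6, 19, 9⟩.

23 inversions

Count, for each position, how many later elements it exceeds:
14 → 5, 1, 10, 6, 9 → 5
5 → 1 → 1
1 → none → 0
25 → 23, 17, 10, 6, 19, 9 → 6
23 → 17, 10, 6, 19, 9 → 5
17 → 10, 6, 9 → 3
10 → 6, 9 → 2
6 → none → 0
19 → 9 → 1
9 → none → 0
Sum: 5 + 1 + 0 + 6 + 5 + 3 + 2 + 0 + 1 + 0 = 23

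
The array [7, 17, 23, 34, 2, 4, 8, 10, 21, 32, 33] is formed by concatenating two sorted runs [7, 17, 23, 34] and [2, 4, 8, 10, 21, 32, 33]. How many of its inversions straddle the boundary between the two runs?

18

Take each right-half value and tally the left-half values above it:
r = 2: 7, 17, 23, 34 → 4
r = 4: 7, 17, 23, 34 → 4
r = 8: 17, 23, 34 → 3
r = 10: 17, 23, 34 → 3
r = 21: 23, 34 → 2
r = 32: 34 → 1
r = 33: 34 → 1
Cross-inversions: 4 + 4 + 3 + 3 + 2 + 1 + 1 = 18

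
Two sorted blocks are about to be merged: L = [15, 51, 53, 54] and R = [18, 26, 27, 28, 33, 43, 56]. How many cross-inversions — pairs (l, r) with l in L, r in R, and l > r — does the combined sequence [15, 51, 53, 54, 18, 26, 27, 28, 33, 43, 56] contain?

Cross-inversions: 18

Take each right-half value and tally the left-half values above it:
r = 18: 51, 53, 54 → 3
r = 26: 51, 53, 54 → 3
r = 27: 51, 53, 54 → 3
r = 28: 51, 53, 54 → 3
r = 33: 51, 53, 54 → 3
r = 43: 51, 53, 54 → 3
r = 56: none → 0
Cross-inversions: 3 + 3 + 3 + 3 + 3 + 3 + 0 = 18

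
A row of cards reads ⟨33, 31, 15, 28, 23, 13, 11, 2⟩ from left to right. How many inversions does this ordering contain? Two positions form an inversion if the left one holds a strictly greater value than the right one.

26

For each element, count later entries that are smaller:
33 → 31, 15, 28, 23, 13, 11, 2 → 7
31 → 15, 28, 23, 13, 11, 2 → 6
15 → 13, 11, 2 → 3
28 → 23, 13, 11, 2 → 4
23 → 13, 11, 2 → 3
13 → 11, 2 → 2
11 → 2 → 1
2 → none → 0
Sum: 7 + 6 + 3 + 4 + 3 + 2 + 1 + 0 = 26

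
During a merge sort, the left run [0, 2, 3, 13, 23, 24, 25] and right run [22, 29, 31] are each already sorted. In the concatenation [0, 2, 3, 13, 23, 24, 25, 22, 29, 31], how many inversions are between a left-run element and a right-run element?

Count, for every r in R, how many entries of L exceed r:
r = 22: 23, 24, 25 → 3
r = 29: none → 0
r = 31: none → 0
Cross-inversions: 3 + 0 + 0 = 3

3 cross-inversions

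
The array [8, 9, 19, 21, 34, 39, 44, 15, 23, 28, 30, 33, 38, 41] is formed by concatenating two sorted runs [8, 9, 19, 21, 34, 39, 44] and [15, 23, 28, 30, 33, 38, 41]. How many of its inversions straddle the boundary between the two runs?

20

For each element r of the right run, count left-run elements greater than r:
r = 15: 19, 21, 34, 39, 44 → 5
r = 23: 34, 39, 44 → 3
r = 28: 34, 39, 44 → 3
r = 30: 34, 39, 44 → 3
r = 33: 34, 39, 44 → 3
r = 38: 39, 44 → 2
r = 41: 44 → 1
Cross-inversions: 5 + 3 + 3 + 3 + 3 + 2 + 1 = 20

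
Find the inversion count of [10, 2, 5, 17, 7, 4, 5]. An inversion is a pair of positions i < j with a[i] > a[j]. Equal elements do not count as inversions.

For each element, count later entries that are smaller:
10 → 2, 5, 7, 4, 5 → 5
2 → none → 0
5 → 4 → 1
17 → 7, 4, 5 → 3
7 → 4, 5 → 2
4 → none → 0
5 → none → 0
Sum: 5 + 0 + 1 + 3 + 2 + 0 + 0 = 11

11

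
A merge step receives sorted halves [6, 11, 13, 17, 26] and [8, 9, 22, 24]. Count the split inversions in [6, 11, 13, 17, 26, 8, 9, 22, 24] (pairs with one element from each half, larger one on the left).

10 cross-inversions

For each element r of the right run, count left-run elements greater than r:
r = 8: 11, 13, 17, 26 → 4
r = 9: 11, 13, 17, 26 → 4
r = 22: 26 → 1
r = 24: 26 → 1
Cross-inversions: 4 + 4 + 1 + 1 = 10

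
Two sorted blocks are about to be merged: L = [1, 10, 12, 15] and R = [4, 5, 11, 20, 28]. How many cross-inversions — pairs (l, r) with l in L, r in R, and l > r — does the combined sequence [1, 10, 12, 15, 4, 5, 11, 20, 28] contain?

8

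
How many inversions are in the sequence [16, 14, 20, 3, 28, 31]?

Inversion pairs (indices are 0-based):
(0,1): 16 > 14
(0,3): 16 > 3
(1,3): 14 > 3
(2,3): 20 > 3
That's 4 pairs.

4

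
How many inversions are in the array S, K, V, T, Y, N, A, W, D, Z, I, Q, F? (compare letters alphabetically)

Sweep left to right; for each value list the smaller values that follow it:
S → K, N, A, D, I, Q, F → 7
K → A, D, I, F → 4
V → T, N, A, D, I, Q, F → 7
T → N, A, D, I, Q, F → 6
Y → N, A, W, D, I, Q, F → 7
N → A, D, I, F → 4
A → none → 0
W → D, I, Q, F → 4
D → none → 0
Z → I, Q, F → 3
I → F → 1
Q → F → 1
F → none → 0
Sum: 7 + 4 + 7 + 6 + 7 + 4 + 0 + 4 + 0 + 3 + 1 + 1 + 0 = 44

Inversions: 44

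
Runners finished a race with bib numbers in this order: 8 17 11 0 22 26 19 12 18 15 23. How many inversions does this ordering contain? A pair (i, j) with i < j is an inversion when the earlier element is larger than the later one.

19 inversions

For each element, count later entries that are smaller:
8: 1
17: 4
11: 1
0: 0
22: 4
26: 5
19: 3
12: 0
18: 1
15: 0
23: 0
Sum: 1 + 4 + 1 + 0 + 4 + 5 + 3 + 0 + 1 + 0 + 0 = 19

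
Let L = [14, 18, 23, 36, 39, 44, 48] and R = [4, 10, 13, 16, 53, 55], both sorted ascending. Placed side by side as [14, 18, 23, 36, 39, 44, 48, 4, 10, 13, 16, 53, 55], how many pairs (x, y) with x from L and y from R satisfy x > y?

27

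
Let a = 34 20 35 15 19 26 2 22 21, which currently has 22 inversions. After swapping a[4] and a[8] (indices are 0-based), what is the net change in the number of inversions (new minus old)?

Positions 4 and 8 hold 19 and 21; after swapping, the array is [34, 20, 35, 15, 21, 26, 2, 22, 19].
Element-by-element contributions:
34: 7
20: 3
35: 6
15: 1
21: 2
26: 3
2: 0
22: 1
19: 0
Sum: 7 + 3 + 6 + 1 + 2 + 3 + 0 + 1 + 0 = 23
Change: 23 − 22 = +1

+1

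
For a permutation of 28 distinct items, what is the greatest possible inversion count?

A reversed (strictly descending) arrangement makes every pair an inversion, giving C(28, 2) inversions.
C(28, 2) = 28·27/2 = 378

378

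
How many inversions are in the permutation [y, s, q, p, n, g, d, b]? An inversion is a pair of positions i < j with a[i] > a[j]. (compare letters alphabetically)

Count, for each position, how many later elements it exceeds:
y: 7
s: 6
q: 5
p: 4
n: 3
g: 2
d: 1
b: 0
Sum: 7 + 6 + 5 + 4 + 3 + 2 + 1 + 0 = 28

There are 28 inversions.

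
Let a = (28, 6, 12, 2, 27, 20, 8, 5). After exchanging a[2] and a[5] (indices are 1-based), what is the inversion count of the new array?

Inversions: 21

Positions 2 and 5 hold 6 and 27; after swapping, the array is [28, 27, 12, 2, 6, 20, 8, 5].
Sweep left to right; for each value list the smaller values that follow it:
28 → 27, 12, 2, 6, 20, 8, 5 → 7
27 → 12, 2, 6, 20, 8, 5 → 6
12 → 2, 6, 8, 5 → 4
2 → none → 0
6 → 5 → 1
20 → 8, 5 → 2
8 → 5 → 1
5 → none → 0
Sum: 7 + 6 + 4 + 0 + 1 + 2 + 1 + 0 = 21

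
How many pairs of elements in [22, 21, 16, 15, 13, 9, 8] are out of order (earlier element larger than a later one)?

Count, for each position, how many later elements it exceeds:
22: 6
21: 5
16: 4
15: 3
13: 2
9: 1
8: 0
Sum: 6 + 5 + 4 + 3 + 2 + 1 + 0 = 21

There are 21 out-of-order pairs.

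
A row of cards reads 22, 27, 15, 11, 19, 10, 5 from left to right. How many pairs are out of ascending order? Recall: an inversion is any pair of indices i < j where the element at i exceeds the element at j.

18

Sweep left to right; for each value list the smaller values that follow it:
22 → 15, 11, 19, 10, 5 → 5
27 → 15, 11, 19, 10, 5 → 5
15 → 11, 10, 5 → 3
11 → 10, 5 → 2
19 → 10, 5 → 2
10 → 5 → 1
5 → none → 0
Sum: 5 + 5 + 3 + 2 + 2 + 1 + 0 = 18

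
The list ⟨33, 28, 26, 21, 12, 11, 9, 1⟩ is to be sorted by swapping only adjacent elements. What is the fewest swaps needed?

28 swaps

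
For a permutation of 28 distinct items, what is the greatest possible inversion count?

378 inversions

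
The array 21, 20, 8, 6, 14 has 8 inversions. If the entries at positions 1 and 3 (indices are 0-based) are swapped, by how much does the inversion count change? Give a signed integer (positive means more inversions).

-3

Positions 1 and 3 hold 20 and 6; after swapping, the array is [21, 6, 8, 20, 14].
Sweep left to right; for each value list the smaller values that follow it:
21 → 6, 8, 20, 14 → 4
6 → none → 0
8 → none → 0
20 → 14 → 1
14 → none → 0
Sum: 4 + 0 + 0 + 1 + 0 = 5
Change: 5 − 8 = -3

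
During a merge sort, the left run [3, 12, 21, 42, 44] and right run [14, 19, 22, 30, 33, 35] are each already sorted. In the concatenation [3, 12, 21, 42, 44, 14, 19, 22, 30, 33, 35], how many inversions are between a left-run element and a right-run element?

For each element r of the right run, count left-run elements greater than r:
r = 14: 21, 42, 44 → 3
r = 19: 21, 42, 44 → 3
r = 22: 42, 44 → 2
r = 30: 42, 44 → 2
r = 33: 42, 44 → 2
r = 35: 42, 44 → 2
Cross-inversions: 3 + 3 + 2 + 2 + 2 + 2 = 14

14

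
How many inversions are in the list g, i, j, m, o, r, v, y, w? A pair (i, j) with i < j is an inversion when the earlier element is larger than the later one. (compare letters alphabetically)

Inversions: 1

For each element, count later entries that are smaller:
g: 0
i: 0
j: 0
m: 0
o: 0
r: 0
v: 0
y: 1
w: 0
Sum: 0 + 0 + 0 + 0 + 0 + 0 + 0 + 1 + 0 = 1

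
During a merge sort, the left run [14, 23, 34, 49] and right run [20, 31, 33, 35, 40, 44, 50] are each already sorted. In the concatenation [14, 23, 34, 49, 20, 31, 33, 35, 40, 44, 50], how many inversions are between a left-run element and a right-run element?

10

Take each right-half value and tally the left-half values above it:
r = 20: 23, 34, 49 → 3
r = 31: 34, 49 → 2
r = 33: 34, 49 → 2
r = 35: 49 → 1
r = 40: 49 → 1
r = 44: 49 → 1
r = 50: none → 0
Cross-inversions: 3 + 2 + 2 + 1 + 1 + 1 + 0 = 10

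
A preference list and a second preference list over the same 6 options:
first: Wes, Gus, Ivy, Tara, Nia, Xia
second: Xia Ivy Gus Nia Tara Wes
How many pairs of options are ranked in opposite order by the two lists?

Pairs: 11

Assign each item its position (1..6) in the first ordering, then rewrite the second ordering as that position sequence:
positions: Wes→1, Gus→2, Ivy→3, Tara→4, Nia→5, Xia→6
second ordering as positions: [6, 3, 2, 5, 4, 1]
Discordant pairs = inversions in this position sequence.
6: 3, 2, 5, 4, 1 → 5
3: 2, 1 → 2
2: 1 → 1
5: 4, 1 → 2
4: 1 → 1
1: 0
Total: 5 + 2 + 1 + 2 + 1 + 0 = 11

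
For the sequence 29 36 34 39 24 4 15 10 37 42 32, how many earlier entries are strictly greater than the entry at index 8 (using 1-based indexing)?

6 such elements

The element at index 8 is 10.
Elements before it: 29, 36, 34, 39, 24, 4, 15
Those larger than 10: 29, 36, 34, 39, 24, 15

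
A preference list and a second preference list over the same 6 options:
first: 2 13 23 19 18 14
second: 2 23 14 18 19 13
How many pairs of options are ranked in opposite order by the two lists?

7 pairs

Assign each item its position (1..6) in the first ordering, then rewrite the second ordering as that position sequence:
positions: 2→1, 13→2, 23→3, 19→4, 18→5, 14→6
second ordering as positions: [1, 3, 6, 5, 4, 2]
Discordant pairs = inversions in this position sequence.
1: 0
3: 2 → 1
6: 5, 4, 2 → 3
5: 4, 2 → 2
4: 2 → 1
2: 0
Total: 0 + 1 + 3 + 2 + 1 + 0 = 7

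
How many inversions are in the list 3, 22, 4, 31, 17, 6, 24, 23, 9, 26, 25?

17 inversions

Element-by-element contributions:
3 → none → 0
22 → 4, 17, 6, 9 → 4
4 → none → 0
31 → 17, 6, 24, 23, 9, 26, 25 → 7
17 → 6, 9 → 2
6 → none → 0
24 → 23, 9 → 2
23 → 9 → 1
9 → none → 0
26 → 25 → 1
25 → none → 0
Sum: 0 + 4 + 0 + 7 + 2 + 0 + 2 + 1 + 0 + 1 + 0 = 17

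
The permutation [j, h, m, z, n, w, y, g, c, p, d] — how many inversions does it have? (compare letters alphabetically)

Element-by-element contributions:
j: 4
h: 3
m: 3
z: 7
n: 3
w: 4
y: 4
g: 2
c: 0
p: 1
d: 0
Sum: 4 + 3 + 3 + 7 + 3 + 4 + 4 + 2 + 0 + 1 + 0 = 31

There are 31 out-of-order pairs.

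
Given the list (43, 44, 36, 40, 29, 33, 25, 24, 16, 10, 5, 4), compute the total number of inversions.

Element-by-element contributions:
43: 10
44: 10
36: 8
40: 8
29: 6
33: 6
25: 5
24: 4
16: 3
10: 2
5: 1
4: 0
Sum: 10 + 10 + 8 + 8 + 6 + 6 + 5 + 4 + 3 + 2 + 1 + 0 = 63

There are 63 inversions.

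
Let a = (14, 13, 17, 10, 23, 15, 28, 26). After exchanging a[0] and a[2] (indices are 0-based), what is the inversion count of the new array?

Positions 0 and 2 hold 14 and 17; after swapping, the array is [17, 13, 14, 10, 23, 15, 28, 26].
Element-by-element contributions:
17: 4
13: 1
14: 1
10: 0
23: 1
15: 0
28: 1
26: 0
Sum: 4 + 1 + 1 + 0 + 1 + 0 + 1 + 0 = 8

Inversions: 8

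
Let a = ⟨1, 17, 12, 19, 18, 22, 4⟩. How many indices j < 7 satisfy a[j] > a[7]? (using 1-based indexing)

5

The element at index 7 is 4.
Elements before it: 1, 17, 12, 19, 18, 22
Those larger than 4: 17, 12, 19, 18, 22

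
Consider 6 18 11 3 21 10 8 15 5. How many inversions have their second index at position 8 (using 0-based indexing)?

The element at index 8 is 5.
Elements before it: 6, 18, 11, 3, 21, 10, 8, 15
Those larger than 5: 6, 18, 11, 21, 10, 8, 15

7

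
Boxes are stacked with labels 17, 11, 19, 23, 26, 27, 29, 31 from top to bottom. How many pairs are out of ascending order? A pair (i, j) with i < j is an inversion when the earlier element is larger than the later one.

1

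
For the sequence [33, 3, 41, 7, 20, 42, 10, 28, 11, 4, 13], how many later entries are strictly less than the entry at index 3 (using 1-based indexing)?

7 such elements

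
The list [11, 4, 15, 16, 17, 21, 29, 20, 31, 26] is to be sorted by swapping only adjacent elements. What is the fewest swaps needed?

5 swaps

Each adjacent swap fixes exactly one inversion, so the minimum swap count equals the number of inversions.
Count inversions — for each element, later elements that are smaller:
11: 4 → 1
4: none → 0
15: none → 0
16: none → 0
17: none → 0
21: 20 → 1
29: 20, 26 → 2
20: none → 0
31: 26 → 1
26: none → 0
Total inversions: 1 + 0 + 0 + 0 + 0 + 1 + 2 + 0 + 1 + 0 = 5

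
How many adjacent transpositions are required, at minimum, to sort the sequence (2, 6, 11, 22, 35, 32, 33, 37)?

The minimum number of adjacent swaps to sort an array equals its inversion count, since every such swap removes exactly one inversion.
Count inversions — for each element, later elements that are smaller:
2: none → 0
6: none → 0
11: none → 0
22: none → 0
35: 32, 33 → 2
32: none → 0
33: none → 0
37: none → 0
Total inversions: 0 + 0 + 0 + 0 + 2 + 0 + 0 + 0 = 2

2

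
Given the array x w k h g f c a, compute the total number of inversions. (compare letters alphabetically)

28

For each element, count later entries that are smaller:
x → w, k, h, g, f, c, a → 7
w → k, h, g, f, c, a → 6
k → h, g, f, c, a → 5
h → g, f, c, a → 4
g → f, c, a → 3
f → c, a → 2
c → a → 1
a → none → 0
Sum: 7 + 6 + 5 + 4 + 3 + 2 + 1 + 0 = 28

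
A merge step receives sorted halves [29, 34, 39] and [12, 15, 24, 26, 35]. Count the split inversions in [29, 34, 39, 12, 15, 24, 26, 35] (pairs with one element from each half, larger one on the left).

For each element r of the right run, count left-run elements greater than r:
r = 12: 29, 34, 39 → 3
r = 15: 29, 34, 39 → 3
r = 24: 29, 34, 39 → 3
r = 26: 29, 34, 39 → 3
r = 35: 39 → 1
Cross-inversions: 3 + 3 + 3 + 3 + 1 = 13

13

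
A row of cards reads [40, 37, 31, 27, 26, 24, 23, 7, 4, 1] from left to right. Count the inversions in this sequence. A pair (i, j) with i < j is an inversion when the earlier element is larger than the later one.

45 inversions

Element-by-element contributions:
40: 9
37: 8
31: 7
27: 6
26: 5
24: 4
23: 3
7: 2
4: 1
1: 0
Sum: 9 + 8 + 7 + 6 + 5 + 4 + 3 + 2 + 1 + 0 = 45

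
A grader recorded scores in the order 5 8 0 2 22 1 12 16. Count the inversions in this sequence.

10 inversions

Sweep left to right; for each value list the smaller values that follow it:
5: 3
8: 3
0: 0
2: 1
22: 3
1: 0
12: 0
16: 0
Sum: 3 + 3 + 0 + 1 + 3 + 0 + 0 + 0 = 10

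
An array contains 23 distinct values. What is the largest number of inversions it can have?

A reversed (strictly descending) arrangement makes every pair an inversion, giving C(23, 2) inversions.
C(23, 2) = 23·22/2 = 253

253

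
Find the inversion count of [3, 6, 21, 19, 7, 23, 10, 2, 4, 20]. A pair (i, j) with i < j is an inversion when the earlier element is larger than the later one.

Element-by-element contributions:
3: 1
6: 2
21: 6
19: 4
7: 2
23: 4
10: 2
2: 0
4: 0
20: 0
Sum: 1 + 2 + 6 + 4 + 2 + 4 + 2 + 0 + 0 + 0 = 21

There are 21 inversions.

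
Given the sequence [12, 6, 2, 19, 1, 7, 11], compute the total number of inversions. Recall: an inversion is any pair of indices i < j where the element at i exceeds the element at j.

11 out-of-order pairs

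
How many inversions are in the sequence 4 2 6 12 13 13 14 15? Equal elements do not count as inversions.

Out-of-order pairs: 1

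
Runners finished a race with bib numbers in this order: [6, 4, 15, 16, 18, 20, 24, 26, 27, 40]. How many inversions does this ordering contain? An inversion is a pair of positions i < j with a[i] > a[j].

1

Element-by-element contributions:
6 → 4 → 1
4 → none → 0
15 → none → 0
16 → none → 0
18 → none → 0
20 → none → 0
24 → none → 0
26 → none → 0
27 → none → 0
40 → none → 0
Sum: 1 + 0 + 0 + 0 + 0 + 0 + 0 + 0 + 0 + 0 = 1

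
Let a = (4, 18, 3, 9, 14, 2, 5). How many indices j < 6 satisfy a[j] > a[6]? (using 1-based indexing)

5

The element at index 6 is 2.
Elements before it: 4, 18, 3, 9, 14
Those larger than 2: 4, 18, 3, 9, 14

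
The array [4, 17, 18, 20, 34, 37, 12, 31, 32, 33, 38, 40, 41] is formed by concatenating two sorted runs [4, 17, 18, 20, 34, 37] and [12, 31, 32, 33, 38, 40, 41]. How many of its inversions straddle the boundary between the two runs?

There are 11 split inversions.

For each element r of the right run, count left-run elements greater than r:
r = 12: 17, 18, 20, 34, 37 → 5
r = 31: 34, 37 → 2
r = 32: 34, 37 → 2
r = 33: 34, 37 → 2
r = 38: none → 0
r = 40: none → 0
r = 41: none → 0
Cross-inversions: 5 + 2 + 2 + 2 + 0 + 0 + 0 = 11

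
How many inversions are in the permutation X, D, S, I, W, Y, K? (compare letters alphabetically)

9

Out-of-order index pairs (0-indexed):
(0,1): X > D
(0,2): X > S
(0,3): X > I
(0,4): X > W
(0,6): X > K
(2,3): S > I
(2,6): S > K
(4,6): W > K
(5,6): Y > K
That's 9 pairs.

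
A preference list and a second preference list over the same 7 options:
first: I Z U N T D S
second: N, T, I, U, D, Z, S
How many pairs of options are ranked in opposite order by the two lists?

8 pairs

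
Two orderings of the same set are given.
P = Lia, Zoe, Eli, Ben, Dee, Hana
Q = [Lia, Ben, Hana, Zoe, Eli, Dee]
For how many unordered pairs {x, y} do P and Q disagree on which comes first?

Assign each item its position (1..6) in the first ordering, then rewrite the second ordering as that position sequence:
positions: Lia→1, Zoe→2, Eli→3, Ben→4, Dee→5, Hana→6
second ordering as positions: [1, 4, 6, 2, 3, 5]
Discordant pairs = inversions in this position sequence.
1: 0
4: 2, 3 → 2
6: 2, 3, 5 → 3
2: 0
3: 0
5: 0
Total: 0 + 2 + 3 + 0 + 0 + 0 = 5

There are 5 disagreeing pairs.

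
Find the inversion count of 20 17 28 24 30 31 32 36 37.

2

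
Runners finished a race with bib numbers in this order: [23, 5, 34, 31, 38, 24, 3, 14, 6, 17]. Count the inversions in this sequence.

27

For each element, count later entries that are smaller:
23: 5
5: 1
34: 6
31: 5
38: 5
24: 4
3: 0
14: 1
6: 0
17: 0
Sum: 5 + 1 + 6 + 5 + 5 + 4 + 0 + 1 + 0 + 0 = 27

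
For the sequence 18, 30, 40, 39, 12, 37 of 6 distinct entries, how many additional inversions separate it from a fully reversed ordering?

Maximum inversions for 6 distinct elements is C(6, 2) = 6·5/2 = 15.
Current inversions — for each element, count later smaller elements:
18: 1
30: 1
40: 3
39: 2
12: 0
37: 0
Current total: 1 + 1 + 3 + 2 + 0 + 0 = 7
Shortfall: 15 − 7 = 8

8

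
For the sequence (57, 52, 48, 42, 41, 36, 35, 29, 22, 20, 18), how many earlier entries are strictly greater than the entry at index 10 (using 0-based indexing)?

10

The element at index 10 is 18.
Elements before it: 57, 52, 48, 42, 41, 36, 35, 29, 22, 20
Those larger than 18: 57, 52, 48, 42, 41, 36, 35, 29, 22, 20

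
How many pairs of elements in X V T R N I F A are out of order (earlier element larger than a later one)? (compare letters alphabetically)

Count, for each position, how many later elements it exceeds:
X → V, T, R, N, I, F, A → 7
V → T, R, N, I, F, A → 6
T → R, N, I, F, A → 5
R → N, I, F, A → 4
N → I, F, A → 3
I → F, A → 2
F → A → 1
A → none → 0
Sum: 7 + 6 + 5 + 4 + 3 + 2 + 1 + 0 = 28

28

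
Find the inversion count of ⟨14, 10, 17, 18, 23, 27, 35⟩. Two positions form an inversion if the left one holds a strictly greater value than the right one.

Count, for each position, how many later elements it exceeds:
14: 1
10: 0
17: 0
18: 0
23: 0
27: 0
35: 0
Sum: 1 + 0 + 0 + 0 + 0 + 0 + 0 = 1

1 inversion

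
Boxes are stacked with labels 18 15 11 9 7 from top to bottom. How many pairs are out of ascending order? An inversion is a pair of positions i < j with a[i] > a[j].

10 out-of-order pairs

Listing every pair i<j with a[i]>a[j] (using 0-based positions):
(0,1): 18 > 15
(0,2): 18 > 11
(0,3): 18 > 9
(0,4): 18 > 7
(1,2): 15 > 11
(1,3): 15 > 9
(1,4): 15 > 7
(2,3): 11 > 9
(2,4): 11 > 7
(3,4): 9 > 7
That's 10 pairs.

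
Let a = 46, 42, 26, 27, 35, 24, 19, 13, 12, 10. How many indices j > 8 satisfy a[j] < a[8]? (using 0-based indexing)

1

The element at index 8 is 12.
Elements after it: 10
Those smaller than 12: 10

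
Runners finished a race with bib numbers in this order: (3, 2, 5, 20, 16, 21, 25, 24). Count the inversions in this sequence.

3

For each element, count later entries that are smaller:
3: 1
2: 0
5: 0
20: 1
16: 0
21: 0
25: 1
24: 0
Sum: 1 + 0 + 0 + 1 + 0 + 0 + 1 + 0 = 3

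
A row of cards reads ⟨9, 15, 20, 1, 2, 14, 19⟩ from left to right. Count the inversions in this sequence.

Out-of-order pairs: 9

Element-by-element contributions:
9: 2
15: 3
20: 4
1: 0
2: 0
14: 0
19: 0
Sum: 2 + 3 + 4 + 0 + 0 + 0 + 0 = 9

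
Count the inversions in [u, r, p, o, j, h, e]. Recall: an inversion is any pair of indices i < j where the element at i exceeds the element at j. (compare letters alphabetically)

There are 21 inversions.

Count, for each position, how many later elements it exceeds:
u → r, p, o, j, h, e → 6
r → p, o, j, h, e → 5
p → o, j, h, e → 4
o → j, h, e → 3
j → h, e → 2
h → e → 1
e → none → 0
Sum: 6 + 5 + 4 + 3 + 2 + 1 + 0 = 21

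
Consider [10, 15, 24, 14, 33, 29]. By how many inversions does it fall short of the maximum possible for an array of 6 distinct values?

Maximum inversions for 6 distinct elements is C(6, 2) = 6·5/2 = 15.
Current inversions — for each element, count later smaller elements:
10: 0
15: 1
24: 1
14: 0
33: 1
29: 0
Current total: 0 + 1 + 1 + 0 + 1 + 0 = 3
Shortfall: 15 − 3 = 12

12 inversions short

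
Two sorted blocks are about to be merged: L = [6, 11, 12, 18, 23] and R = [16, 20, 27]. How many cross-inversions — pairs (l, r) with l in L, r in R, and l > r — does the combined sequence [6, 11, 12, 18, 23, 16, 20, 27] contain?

There are 3 cross-inversions.

For each element r of the right run, count left-run elements greater than r:
r = 16: 18, 23 → 2
r = 20: 23 → 1
r = 27: none → 0
Cross-inversions: 2 + 1 + 0 = 3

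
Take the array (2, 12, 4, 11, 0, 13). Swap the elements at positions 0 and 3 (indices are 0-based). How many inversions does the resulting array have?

Inversions: 9

Positions 0 and 3 hold 2 and 11; after swapping, the array is [11, 12, 4, 2, 0, 13].
For each element, count later entries that are smaller:
11 → 4, 2, 0 → 3
12 → 4, 2, 0 → 3
4 → 2, 0 → 2
2 → 0 → 1
0 → none → 0
13 → none → 0
Sum: 3 + 3 + 2 + 1 + 0 + 0 = 9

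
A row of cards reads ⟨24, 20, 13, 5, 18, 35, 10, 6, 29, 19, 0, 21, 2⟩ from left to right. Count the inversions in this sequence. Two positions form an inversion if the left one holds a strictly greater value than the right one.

Element-by-element contributions:
24 → 20, 13, 5, 18, 10, 6, 19, 0, 21, 2 → 10
20 → 13, 5, 18, 10, 6, 19, 0, 2 → 8
13 → 5, 10, 6, 0, 2 → 5
5 → 0, 2 → 2
18 → 10, 6, 0, 2 → 4
35 → 10, 6, 29, 19, 0, 21, 2 → 7
10 → 6, 0, 2 → 3
6 → 0, 2 → 2
29 → 19, 0, 21, 2 → 4
19 → 0, 2 → 2
0 → none → 0
21 → 2 → 1
2 → none → 0
Sum: 10 + 8 + 5 + 2 + 4 + 7 + 3 + 2 + 4 + 2 + 0 + 1 + 0 = 48

Inversions: 48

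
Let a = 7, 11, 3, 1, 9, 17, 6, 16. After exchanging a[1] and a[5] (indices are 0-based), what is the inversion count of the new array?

Positions 1 and 5 hold 11 and 17; after swapping, the array is [7, 17, 3, 1, 9, 11, 6, 16].
Count, for each position, how many later elements it exceeds:
7 → 3, 1, 6 → 3
17 → 3, 1, 9, 11, 6, 16 → 6
3 → 1 → 1
1 → none → 0
9 → 6 → 1
11 → 6 → 1
6 → none → 0
16 → none → 0
Sum: 3 + 6 + 1 + 0 + 1 + 1 + 0 + 0 = 12

Inversions: 12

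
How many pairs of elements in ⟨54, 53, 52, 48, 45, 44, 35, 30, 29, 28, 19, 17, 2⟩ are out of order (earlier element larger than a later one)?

78

Sweep left to right; for each value list the smaller values that follow it:
54 → 53, 52, 48, 45, 44, 35, 30, 29, 28, 19, 17, 2 → 12
53 → 52, 48, 45, 44, 35, 30, 29, 28, 19, 17, 2 → 11
52 → 48, 45, 44, 35, 30, 29, 28, 19, 17, 2 → 10
48 → 45, 44, 35, 30, 29, 28, 19, 17, 2 → 9
45 → 44, 35, 30, 29, 28, 19, 17, 2 → 8
44 → 35, 30, 29, 28, 19, 17, 2 → 7
35 → 30, 29, 28, 19, 17, 2 → 6
30 → 29, 28, 19, 17, 2 → 5
29 → 28, 19, 17, 2 → 4
28 → 19, 17, 2 → 3
19 → 17, 2 → 2
17 → 2 → 1
2 → none → 0
Sum: 12 + 11 + 10 + 9 + 8 + 7 + 6 + 5 + 4 + 3 + 2 + 1 + 0 = 78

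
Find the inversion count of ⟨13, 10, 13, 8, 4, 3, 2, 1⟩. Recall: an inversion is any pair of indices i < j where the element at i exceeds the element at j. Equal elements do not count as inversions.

26 out-of-order pairs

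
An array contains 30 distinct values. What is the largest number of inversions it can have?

435

The maximum occurs when the array is in strictly decreasing order: every one of the C(30, 2) pairs is inverted.
C(30, 2) = 30·29/2 = 435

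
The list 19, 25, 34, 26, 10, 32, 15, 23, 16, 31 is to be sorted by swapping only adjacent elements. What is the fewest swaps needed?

Minimum adjacent swaps = number of inversions (each swap of adjacent out-of-order elements removes one inversion and no swap can remove more).
Count inversions — for each element, later elements that are smaller:
19: 10, 15, 16 → 3
25: 10, 15, 23, 16 → 4
34: 26, 10, 32, 15, 23, 16, 31 → 7
26: 10, 15, 23, 16 → 4
10: none → 0
32: 15, 23, 16, 31 → 4
15: none → 0
23: 16 → 1
16: none → 0
31: none → 0
Total inversions: 3 + 4 + 7 + 4 + 0 + 4 + 0 + 1 + 0 + 0 = 23

23 adjacent swaps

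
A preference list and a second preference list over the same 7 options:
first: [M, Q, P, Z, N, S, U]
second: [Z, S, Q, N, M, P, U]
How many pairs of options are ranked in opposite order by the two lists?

10

Assign each item its position (1..7) in the first ordering, then rewrite the second ordering as that position sequence:
positions: M→1, Q→2, P→3, Z→4, N→5, S→6, U→7
second ordering as positions: [4, 6, 2, 5, 1, 3, 7]
Discordant pairs = inversions in this position sequence.
4: 2, 1, 3 → 3
6: 2, 5, 1, 3 → 4
2: 1 → 1
5: 1, 3 → 2
1: 0
3: 0
7: 0
Total: 3 + 4 + 1 + 2 + 0 + 0 + 0 = 10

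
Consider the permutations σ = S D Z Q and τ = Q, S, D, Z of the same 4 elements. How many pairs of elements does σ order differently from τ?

Assign each item its position (1..4) in the first ordering, then rewrite the second ordering as that position sequence:
positions: S→1, D→2, Z→3, Q→4
second ordering as positions: [4, 1, 2, 3]
Discordant pairs = inversions in this position sequence.
4: 1, 2, 3 → 3
1: 0
2: 0
3: 0
Total: 3 + 0 + 0 + 0 = 3

3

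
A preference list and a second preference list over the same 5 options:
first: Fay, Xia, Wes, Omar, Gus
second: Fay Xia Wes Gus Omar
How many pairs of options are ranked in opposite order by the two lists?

Assign each item its position (1..5) in the first ordering, then rewrite the second ordering as that position sequence:
positions: Fay→1, Xia→2, Wes→3, Omar→4, Gus→5
second ordering as positions: [1, 2, 3, 5, 4]
Discordant pairs = inversions in this position sequence.
1: 0
2: 0
3: 0
5: 4 → 1
4: 0
Total: 0 + 0 + 0 + 1 + 0 = 1

Pairs: 1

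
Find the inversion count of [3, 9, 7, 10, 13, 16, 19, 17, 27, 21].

There are 3 inversions.

Count, for each position, how many later elements it exceeds:
3 → none → 0
9 → 7 → 1
7 → none → 0
10 → none → 0
13 → none → 0
16 → none → 0
19 → 17 → 1
17 → none → 0
27 → 21 → 1
21 → none → 0
Sum: 0 + 1 + 0 + 0 + 0 + 0 + 1 + 0 + 1 + 0 = 3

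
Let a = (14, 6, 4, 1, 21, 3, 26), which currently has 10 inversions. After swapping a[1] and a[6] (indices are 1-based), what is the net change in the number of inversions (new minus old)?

Positions 1 and 6 hold 14 and 3; after swapping, the array is [3, 6, 4, 1, 21, 14, 26].
Sweep left to right; for each value list the smaller values that follow it:
3 → 1 → 1
6 → 4, 1 → 2
4 → 1 → 1
1 → none → 0
21 → 14 → 1
14 → none → 0
26 → none → 0
Sum: 1 + 2 + 1 + 0 + 1 + 0 + 0 = 5
Change: 5 − 10 = -5

-5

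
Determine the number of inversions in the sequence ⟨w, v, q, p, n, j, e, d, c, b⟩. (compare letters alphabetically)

Count, for each position, how many later elements it exceeds:
w: 9
v: 8
q: 7
p: 6
n: 5
j: 4
e: 3
d: 2
c: 1
b: 0
Sum: 9 + 8 + 7 + 6 + 5 + 4 + 3 + 2 + 1 + 0 = 45

45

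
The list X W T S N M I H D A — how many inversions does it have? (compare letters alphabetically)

45 inversions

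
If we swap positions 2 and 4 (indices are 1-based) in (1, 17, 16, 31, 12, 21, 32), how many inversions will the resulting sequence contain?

6

Positions 2 and 4 hold 17 and 31; after swapping, the array is [1, 31, 16, 17, 12, 21, 32].
Element-by-element contributions:
1 → none → 0
31 → 16, 17, 12, 21 → 4
16 → 12 → 1
17 → 12 → 1
12 → none → 0
21 → none → 0
32 → none → 0
Sum: 0 + 4 + 1 + 1 + 0 + 0 + 0 = 6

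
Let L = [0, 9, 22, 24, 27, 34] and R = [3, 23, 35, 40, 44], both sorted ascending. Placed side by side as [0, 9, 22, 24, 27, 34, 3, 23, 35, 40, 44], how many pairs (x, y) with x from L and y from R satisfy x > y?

Count, for every r in R, how many entries of L exceed r:
r = 3: 9, 22, 24, 27, 34 → 5
r = 23: 24, 27, 34 → 3
r = 35: none → 0
r = 40: none → 0
r = 44: none → 0
Cross-inversions: 5 + 3 + 0 + 0 + 0 = 8

8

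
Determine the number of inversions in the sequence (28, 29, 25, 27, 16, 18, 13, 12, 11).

There are 33 inversions.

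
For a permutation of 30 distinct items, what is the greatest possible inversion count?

The maximum occurs when the array is in strictly decreasing order: every one of the C(30, 2) pairs is inverted.
C(30, 2) = 30·29/2 = 435

Inversions: 435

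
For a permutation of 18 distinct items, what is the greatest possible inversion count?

153 inversions

The maximum occurs when the array is in strictly decreasing order: every one of the C(18, 2) pairs is inverted.
C(18, 2) = 18·17/2 = 153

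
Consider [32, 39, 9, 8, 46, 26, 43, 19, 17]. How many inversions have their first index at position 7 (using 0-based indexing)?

1

The element at index 7 is 19.
Elements after it: 17
Those smaller than 19: 17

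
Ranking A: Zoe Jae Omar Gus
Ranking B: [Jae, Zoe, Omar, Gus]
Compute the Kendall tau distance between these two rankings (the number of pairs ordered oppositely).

1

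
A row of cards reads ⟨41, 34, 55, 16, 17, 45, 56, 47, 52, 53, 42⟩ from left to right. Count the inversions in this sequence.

Out-of-order pairs: 20

For each element, count later entries that are smaller:
41 → 34, 16, 17 → 3
34 → 16, 17 → 2
55 → 16, 17, 45, 47, 52, 53, 42 → 7
16 → none → 0
17 → none → 0
45 → 42 → 1
56 → 47, 52, 53, 42 → 4
47 → 42 → 1
52 → 42 → 1
53 → 42 → 1
42 → none → 0
Sum: 3 + 2 + 7 + 0 + 0 + 1 + 4 + 1 + 1 + 1 + 0 = 20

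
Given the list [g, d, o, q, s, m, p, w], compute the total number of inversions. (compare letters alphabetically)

Count, for each position, how many later elements it exceeds:
g: 1
d: 0
o: 1
q: 2
s: 2
m: 0
p: 0
w: 0
Sum: 1 + 0 + 1 + 2 + 2 + 0 + 0 + 0 = 6

6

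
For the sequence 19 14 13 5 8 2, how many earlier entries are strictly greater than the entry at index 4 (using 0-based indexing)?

The element at index 4 is 8.
Elements before it: 19, 14, 13, 5
Those larger than 8: 19, 14, 13

3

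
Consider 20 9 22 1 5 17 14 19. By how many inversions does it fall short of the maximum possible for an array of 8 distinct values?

Maximum inversions for 8 distinct elements is C(8, 2) = 8·7/2 = 28.
Current inversions — for each element, count later smaller elements:
20: 6
9: 2
22: 5
1: 0
5: 0
17: 1
14: 0
19: 0
Current total: 6 + 2 + 5 + 0 + 0 + 1 + 0 + 0 = 14
Shortfall: 28 − 14 = 14

14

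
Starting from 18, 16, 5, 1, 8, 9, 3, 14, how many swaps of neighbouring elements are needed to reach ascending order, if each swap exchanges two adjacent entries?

The minimum number of adjacent swaps to sort an array equals its inversion count, since every such swap removes exactly one inversion.
Count inversions — for each element, later elements that are smaller:
18: 16, 5, 1, 8, 9, 3, 14 → 7
16: 5, 1, 8, 9, 3, 14 → 6
5: 1, 3 → 2
1: none → 0
8: 3 → 1
9: 3 → 1
3: none → 0
14: none → 0
Total inversions: 7 + 6 + 2 + 0 + 1 + 1 + 0 + 0 = 17

17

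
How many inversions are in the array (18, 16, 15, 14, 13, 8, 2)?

Inversions: 21

Count, for each position, how many later elements it exceeds:
18: 6
16: 5
15: 4
14: 3
13: 2
8: 1
2: 0
Sum: 6 + 5 + 4 + 3 + 2 + 1 + 0 = 21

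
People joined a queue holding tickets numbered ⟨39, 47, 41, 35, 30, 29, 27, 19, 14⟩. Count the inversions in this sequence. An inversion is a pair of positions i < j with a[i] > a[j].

34

Sweep left to right; for each value list the smaller values that follow it:
39 → 35, 30, 29, 27, 19, 14 → 6
47 → 41, 35, 30, 29, 27, 19, 14 → 7
41 → 35, 30, 29, 27, 19, 14 → 6
35 → 30, 29, 27, 19, 14 → 5
30 → 29, 27, 19, 14 → 4
29 → 27, 19, 14 → 3
27 → 19, 14 → 2
19 → 14 → 1
14 → none → 0
Sum: 6 + 7 + 6 + 5 + 4 + 3 + 2 + 1 + 0 = 34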